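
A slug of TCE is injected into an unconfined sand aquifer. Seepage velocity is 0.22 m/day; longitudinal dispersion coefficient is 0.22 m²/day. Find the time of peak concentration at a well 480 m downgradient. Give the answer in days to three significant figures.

For the 1D instantaneous-source solution, setting ∂C/∂t = 0 at fixed x gives v²t² + 2Dt − x² = 0, so t = (√(D² + v²x²) − D)/v².
√(D² + v²x²) = √(0.22² + 0.22² × 480²) = 105.6; v² = 0.0484.
t = (105.6 − 0.22)/0.0484 = 2180 days (vs. the pure-advection estimate x/v = 2180 d).

2180 days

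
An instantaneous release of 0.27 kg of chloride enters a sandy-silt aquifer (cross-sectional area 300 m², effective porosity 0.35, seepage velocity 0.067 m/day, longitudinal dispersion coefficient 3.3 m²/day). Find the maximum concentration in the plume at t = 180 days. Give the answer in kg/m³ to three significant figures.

The peak of an instantaneous 1D plume sits at x = vt; there the Gaussian factor is 1 and C_max = M/(n_e·A·√(4πDt)), where n_e·A is the pore area the mass is dissolved in.
√(4πDt) = √(4π × 3.3 × 180) = 86.40 m, so C_max = 0.27/(0.35 × 300 × 86.40) = 2.98e-05 kg/m³.

2.98e-05 kg/m³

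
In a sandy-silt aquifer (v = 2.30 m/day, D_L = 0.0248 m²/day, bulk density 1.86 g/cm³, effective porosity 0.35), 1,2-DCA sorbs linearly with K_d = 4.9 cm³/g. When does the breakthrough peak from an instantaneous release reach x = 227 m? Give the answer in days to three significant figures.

2670 days

Retardation factor R = 1 + ρ_b·K_d/n = 1 + 1.86 × 4.9/0.35 = 27.04.
Sorption retards both mechanisms: v_R = v/R = 0.08506 m/day, D_R = D/R = 0.0009172 m²/day.
Peak time from v_R²t² + 2D_R t − x² = 0: t = (√(D_R² + v_R²x²) − D_R)/v_R².
√(D_R² + v_R²x²) = √(0.0009172² + 0.08506² × 227²) = 19.31; v_R² = 0.007235.
t = (19.31 − 0.0009172)/0.007235 = 2670 days.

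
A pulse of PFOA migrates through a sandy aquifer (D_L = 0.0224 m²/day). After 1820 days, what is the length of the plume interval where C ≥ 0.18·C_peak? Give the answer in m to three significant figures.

The plume is Gaussian with σ = √(2Dt) = √(2 × 0.0224 × 1820) = 9.030 m.
C/C_peak = exp(−Δx²/(2σ²)) = 0.18 ⇒ Δx = σ·√(−2 ln 0.18) = 9.030 × 1.852 = 16.72 m.
Width = 2Δx = 33.4 m.

33.4 m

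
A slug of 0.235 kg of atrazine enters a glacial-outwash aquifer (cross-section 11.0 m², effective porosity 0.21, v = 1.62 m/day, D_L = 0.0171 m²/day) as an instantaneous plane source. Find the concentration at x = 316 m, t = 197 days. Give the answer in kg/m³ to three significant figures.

For an instantaneous plane source, C(x,t) = M/(n_e·A·√(4πDt)) · exp(−(x−vt)²/(4Dt)), with n_e·A the pore (flow) area.
Plume center vt = 1.62 × 197 = 319.14 m, so the well at 316 m is 3.14 m upgradient of the peak.
√(4πDt) = 6.506 m, giving peak height M/(n_e·A·√(4πDt)) = 0.235/(0.21 × 11.0 × 6.506) = 0.01564 kg/m³.
(x−vt)²/(4Dt) = (-3.14)²/(4 × 0.0171 × 197) = 0.7317; exp(−0.7317) = 0.4811.
C = 0.01564 × 0.4811 = 0.00752 kg/m³.

0.00752 kg/m³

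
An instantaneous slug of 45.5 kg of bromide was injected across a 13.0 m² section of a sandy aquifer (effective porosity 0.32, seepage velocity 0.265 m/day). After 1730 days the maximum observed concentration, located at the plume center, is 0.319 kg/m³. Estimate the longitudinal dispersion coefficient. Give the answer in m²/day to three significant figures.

At the plume center C_max = M/(n_e·A·√(4πDt)), so D = M²/(4πt·(n_e·A·C_max)²).
n_e·A·C_max = 0.32 × 13.0 × 0.319 = 1.327 kg/m.
D = 45.5²/(4π × 1730 × 1.327²) = 0.0541 m²/day.

0.0541 m²/day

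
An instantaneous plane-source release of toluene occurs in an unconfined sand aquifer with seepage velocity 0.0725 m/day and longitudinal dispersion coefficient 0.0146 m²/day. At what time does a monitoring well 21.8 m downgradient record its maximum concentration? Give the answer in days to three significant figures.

298 days

For the 1D instantaneous-source solution, setting ∂C/∂t = 0 at fixed x gives v²t² + 2Dt − x² = 0, so t = (√(D² + v²x²) − D)/v².
√(D² + v²x²) = √(0.0146² + 0.0725² × 21.8²) = 1.581; v² = 0.00525625.
t = (1.581 − 0.0146)/0.00525625 = 298 days (vs. the pure-advection estimate x/v = 301 d).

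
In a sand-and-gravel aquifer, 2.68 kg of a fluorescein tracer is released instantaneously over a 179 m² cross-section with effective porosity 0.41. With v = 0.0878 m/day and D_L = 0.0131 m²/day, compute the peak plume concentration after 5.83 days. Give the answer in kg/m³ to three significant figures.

0.0373 kg/m³

The peak of an instantaneous 1D plume sits at x = vt; there the Gaussian factor is 1 and C_max = M/(n_e·A·√(4πDt)), where n_e·A is the pore area the mass is dissolved in.
√(4πDt) = √(4π × 0.0131 × 5.83) = 0.9797 m, so C_max = 2.68/(0.41 × 179 × 0.9797) = 0.0373 kg/m³.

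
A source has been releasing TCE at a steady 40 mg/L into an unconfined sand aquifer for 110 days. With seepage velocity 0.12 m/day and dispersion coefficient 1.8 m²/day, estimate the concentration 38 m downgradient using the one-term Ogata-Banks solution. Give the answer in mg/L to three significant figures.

4.25 mg/L

For a continuous step input, C/C₀ ≈ ½·erfc((x−vt)/(2√(Dt))).
vt = 0.12 × 110 = 13.2 m and 2√(Dt) = 2√(1.8 × 110) = 28.14 m.
Argument (x−vt)/(2√(Dt)) = (38 − 13.2)/28.14 = 0.8813; ½·erfc(0.8813) = 0.1063.
C = 40 × 0.1063 = 4.25 mg/L.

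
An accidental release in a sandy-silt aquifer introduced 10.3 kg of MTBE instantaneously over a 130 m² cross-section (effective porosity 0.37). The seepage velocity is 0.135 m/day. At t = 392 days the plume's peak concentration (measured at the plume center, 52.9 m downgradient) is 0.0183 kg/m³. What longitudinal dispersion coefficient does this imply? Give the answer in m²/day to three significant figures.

At the plume center C_max = M/(n_e·A·√(4πDt)), so D = M²/(4πt·(n_e·A·C_max)²).
n_e·A·C_max = 0.37 × 130 × 0.0183 = 0.8802 kg/m.
D = 10.3²/(4π × 392 × 0.8802²) = 0.0278 m²/day.

0.0278 m²/day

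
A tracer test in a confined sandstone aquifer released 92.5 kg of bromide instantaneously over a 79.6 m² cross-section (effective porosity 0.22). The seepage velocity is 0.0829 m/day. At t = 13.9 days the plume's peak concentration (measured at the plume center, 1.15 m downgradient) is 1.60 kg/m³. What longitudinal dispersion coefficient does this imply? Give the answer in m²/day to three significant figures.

0.0624 m²/day

At the plume center C_max = M/(n_e·A·√(4πDt)), so D = M²/(4πt·(n_e·A·C_max)²).
n_e·A·C_max = 0.22 × 79.6 × 1.60 = 28.02 kg/m.
D = 92.5²/(4π × 13.9 × 28.02²) = 0.0624 m²/day.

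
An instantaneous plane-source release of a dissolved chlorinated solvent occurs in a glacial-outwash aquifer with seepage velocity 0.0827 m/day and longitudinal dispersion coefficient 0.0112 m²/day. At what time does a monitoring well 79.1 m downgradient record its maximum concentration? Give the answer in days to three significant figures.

For the 1D instantaneous-source solution, setting ∂C/∂t = 0 at fixed x gives v²t² + 2Dt − x² = 0, so t = (√(D² + v²x²) − D)/v².
√(D² + v²x²) = √(0.0112² + 0.0827² × 79.1²) = 6.542; v² = 0.00683929.
t = (6.542 − 0.0112)/0.00683929 = 955 days (vs. the pure-advection estimate x/v = 956 d).

955 days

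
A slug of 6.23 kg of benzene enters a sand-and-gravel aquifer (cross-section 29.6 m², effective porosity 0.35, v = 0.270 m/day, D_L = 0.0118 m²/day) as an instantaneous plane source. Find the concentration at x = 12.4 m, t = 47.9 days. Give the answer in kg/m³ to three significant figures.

0.199 kg/m³

For an instantaneous plane source, C(x,t) = M/(n_e·A·√(4πDt)) · exp(−(x−vt)²/(4Dt)), with n_e·A the pore (flow) area.
Plume center vt = 0.270 × 47.9 = 12.933 m, so the well at 12.4 m is 0.533 m upgradient of the peak.
√(4πDt) = 2.665 m, giving peak height M/(n_e·A·√(4πDt)) = 6.23/(0.35 × 29.6 × 2.665) = 0.2256 kg/m³.
(x−vt)²/(4Dt) = (-0.533)²/(4 × 0.0118 × 47.9) = 0.1257; exp(−0.1257) = 0.8819.
C = 0.2256 × 0.8819 = 0.199 kg/m³.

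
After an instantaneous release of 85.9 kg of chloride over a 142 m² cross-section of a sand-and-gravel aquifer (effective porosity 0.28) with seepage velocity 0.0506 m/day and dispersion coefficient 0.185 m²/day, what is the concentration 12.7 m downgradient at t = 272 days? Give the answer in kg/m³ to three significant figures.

0.0854 kg/m³

For an instantaneous plane source, C(x,t) = M/(n_e·A·√(4πDt)) · exp(−(x−vt)²/(4Dt)), with n_e·A the pore (flow) area.
Plume center vt = 0.0506 × 272 = 13.7632 m, so the well at 12.7 m is 1.0632 m upgradient of the peak.
√(4πDt) = 25.15 m, giving peak height M/(n_e·A·√(4πDt)) = 85.9/(0.28 × 142 × 25.15) = 0.08590 kg/m³.
(x−vt)²/(4Dt) = (-1.0632)²/(4 × 0.185 × 272) = 0.005616; exp(−0.005616) = 0.9944.
C = 0.08590 × 0.9944 = 0.0854 kg/m³.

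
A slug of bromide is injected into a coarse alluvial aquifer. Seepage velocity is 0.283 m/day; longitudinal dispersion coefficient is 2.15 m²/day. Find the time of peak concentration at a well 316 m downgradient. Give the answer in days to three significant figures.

For the 1D instantaneous-source solution, setting ∂C/∂t = 0 at fixed x gives v²t² + 2Dt − x² = 0, so t = (√(D² + v²x²) − D)/v².
√(D² + v²x²) = √(2.15² + 0.283² × 316²) = 89.45; v² = 0.080089.
t = (89.45 − 2.15)/0.080089 = 1090 days (vs. the pure-advection estimate x/v = 1120 d).

1090 days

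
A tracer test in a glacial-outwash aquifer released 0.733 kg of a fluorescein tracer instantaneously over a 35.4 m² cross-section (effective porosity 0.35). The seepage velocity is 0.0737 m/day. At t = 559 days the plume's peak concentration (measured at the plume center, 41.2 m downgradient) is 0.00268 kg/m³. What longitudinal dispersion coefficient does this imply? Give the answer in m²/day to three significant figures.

0.0694 m²/day

At the plume center C_max = M/(n_e·A·√(4πDt)), so D = M²/(4πt·(n_e·A·C_max)²).
n_e·A·C_max = 0.35 × 35.4 × 0.00268 = 0.03321 kg/m.
D = 0.733²/(4π × 559 × 0.03321²) = 0.0694 m²/day.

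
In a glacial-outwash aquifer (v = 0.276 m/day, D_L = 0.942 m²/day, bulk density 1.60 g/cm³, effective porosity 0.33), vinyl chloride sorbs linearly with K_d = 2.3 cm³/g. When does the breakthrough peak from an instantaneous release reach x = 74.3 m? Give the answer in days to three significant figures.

3120 days

Retardation factor R = 1 + ρ_b·K_d/n = 1 + 1.60 × 2.3/0.33 = 12.15.
Sorption retards both mechanisms: v_R = v/R = 0.02272 m/day, D_R = D/R = 0.07753 m²/day.
Peak time from v_R²t² + 2D_R t − x² = 0: t = (√(D_R² + v_R²x²) − D_R)/v_R².
√(D_R² + v_R²x²) = √(0.07753² + 0.02272² × 74.3²) = 1.690; v_R² = 0.0005162.
t = (1.690 − 0.07753)/0.0005162 = 3120 days.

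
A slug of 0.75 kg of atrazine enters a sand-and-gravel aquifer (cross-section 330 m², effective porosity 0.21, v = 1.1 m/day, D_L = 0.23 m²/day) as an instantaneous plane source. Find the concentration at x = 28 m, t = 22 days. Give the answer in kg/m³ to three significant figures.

For an instantaneous plane source, C(x,t) = M/(n_e·A·√(4πDt)) · exp(−(x−vt)²/(4Dt)), with n_e·A the pore (flow) area.
Plume center vt = 1.1 × 22 = 24.2 m, so the well at 28 m is 3.8 m downgradient of the peak.
√(4πDt) = 7.974 m, giving peak height M/(n_e·A·√(4πDt)) = 0.75/(0.21 × 330 × 7.974) = 0.001357 kg/m³.
(x−vt)²/(4Dt) = (3.8)²/(4 × 0.23 × 22) = 0.7134; exp(−0.7134) = 0.4900.
C = 0.001357 × 0.4900 = 0.000665 kg/m³.

0.000665 kg/m³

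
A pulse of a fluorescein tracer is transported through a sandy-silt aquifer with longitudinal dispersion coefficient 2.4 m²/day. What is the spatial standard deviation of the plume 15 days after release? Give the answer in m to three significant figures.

8.49 m

Dispersive spreading gives a Gaussian with σ² = 2Dt; advection only shifts the center.
σ = √(2 × 2.4 × 15) = 8.49 m.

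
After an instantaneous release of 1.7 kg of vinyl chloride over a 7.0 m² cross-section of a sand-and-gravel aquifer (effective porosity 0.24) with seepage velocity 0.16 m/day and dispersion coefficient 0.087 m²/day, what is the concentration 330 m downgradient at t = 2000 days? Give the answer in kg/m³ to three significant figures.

0.0187 kg/m³

For an instantaneous plane source, C(x,t) = M/(n_e·A·√(4πDt)) · exp(−(x−vt)²/(4Dt)), with n_e·A the pore (flow) area.
Plume center vt = 0.16 × 2000 = 320 m, so the well at 330 m is 10 m downgradient of the peak.
√(4πDt) = 46.76 m, giving peak height M/(n_e·A·√(4πDt)) = 1.7/(0.24 × 7.0 × 46.76) = 0.02164 kg/m³.
(x−vt)²/(4Dt) = (10)²/(4 × 0.087 × 2000) = 0.1437; exp(−0.1437) = 0.8661.
C = 0.02164 × 0.8661 = 0.0187 kg/m³.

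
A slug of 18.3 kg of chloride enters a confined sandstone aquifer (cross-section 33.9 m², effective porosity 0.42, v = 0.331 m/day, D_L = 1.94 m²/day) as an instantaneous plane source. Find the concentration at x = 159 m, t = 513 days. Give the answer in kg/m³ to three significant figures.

For an instantaneous plane source, C(x,t) = M/(n_e·A·√(4πDt)) · exp(−(x−vt)²/(4Dt)), with n_e·A the pore (flow) area.
Plume center vt = 0.331 × 513 = 169.803 m, so the well at 159 m is 10.803 m upgradient of the peak.
√(4πDt) = 111.8 m, giving peak height M/(n_e·A·√(4πDt)) = 18.3/(0.42 × 33.9 × 111.8) = 0.01150 kg/m³.
(x−vt)²/(4Dt) = (-10.803)²/(4 × 1.94 × 513) = 0.02932; exp(−0.02932) = 0.9711.
C = 0.01150 × 0.9711 = 0.0112 kg/m³.

0.0112 kg/m³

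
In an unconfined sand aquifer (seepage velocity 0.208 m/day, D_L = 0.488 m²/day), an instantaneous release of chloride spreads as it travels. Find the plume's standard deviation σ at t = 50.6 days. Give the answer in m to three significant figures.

Dispersive spreading gives a Gaussian with σ² = 2Dt; advection only shifts the center.
σ = √(2 × 0.488 × 50.6) = 7.03 m.

7.03 m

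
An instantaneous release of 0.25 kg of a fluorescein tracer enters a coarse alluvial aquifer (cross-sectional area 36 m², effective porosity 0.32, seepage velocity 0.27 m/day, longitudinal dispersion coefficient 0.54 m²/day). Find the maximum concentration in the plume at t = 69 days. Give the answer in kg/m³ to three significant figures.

0.00100 kg/m³

The peak of an instantaneous 1D plume sits at x = vt; there the Gaussian factor is 1 and C_max = M/(n_e·A·√(4πDt)), where n_e·A is the pore area the mass is dissolved in.
√(4πDt) = √(4π × 0.54 × 69) = 21.64 m, so C_max = 0.25/(0.32 × 36 × 21.64) = 0.00100 kg/m³.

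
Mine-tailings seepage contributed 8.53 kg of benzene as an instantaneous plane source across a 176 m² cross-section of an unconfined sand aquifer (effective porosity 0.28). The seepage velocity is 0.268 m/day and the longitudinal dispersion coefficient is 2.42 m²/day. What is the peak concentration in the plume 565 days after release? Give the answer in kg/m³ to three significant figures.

The peak of an instantaneous 1D plume sits at x = vt; there the Gaussian factor is 1 and C_max = M/(n_e·A·√(4πDt)), where n_e·A is the pore area the mass is dissolved in.
√(4πDt) = √(4π × 2.42 × 565) = 131.1 m, so C_max = 8.53/(0.28 × 176 × 131.1) = 0.00132 kg/m³.

0.00132 kg/m³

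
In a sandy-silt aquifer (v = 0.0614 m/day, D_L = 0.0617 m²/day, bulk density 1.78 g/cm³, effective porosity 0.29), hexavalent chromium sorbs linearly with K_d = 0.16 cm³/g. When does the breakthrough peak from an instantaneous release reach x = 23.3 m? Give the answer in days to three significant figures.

720 days

Retardation factor R = 1 + ρ_b·K_d/n = 1 + 1.78 × 0.16/0.29 = 1.982.
Sorption retards both mechanisms: v_R = v/R = 0.03098 m/day, D_R = D/R = 0.03113 m²/day.
Peak time from v_R²t² + 2D_R t − x² = 0: t = (√(D_R² + v_R²x²) − D_R)/v_R².
√(D_R² + v_R²x²) = √(0.03113² + 0.03098² × 23.3²) = 0.7225; v_R² = 0.0009598.
t = (0.7225 − 0.03113)/0.0009598 = 720 days.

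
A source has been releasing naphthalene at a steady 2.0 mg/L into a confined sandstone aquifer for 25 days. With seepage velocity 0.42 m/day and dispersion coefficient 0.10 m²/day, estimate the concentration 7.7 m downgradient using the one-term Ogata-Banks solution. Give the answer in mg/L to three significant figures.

For a continuous step input, C/C₀ ≈ ½·erfc((x−vt)/(2√(Dt))).
vt = 0.42 × 25 = 10.5 m and 2√(Dt) = 2√(0.10 × 25) = 3.162 m.
Argument (x−vt)/(2√(Dt)) = (7.7 − 10.5)/3.162 = -0.8855; ½·erfc(-0.8855) = 0.8948.
C = 2.0 × 0.8948 = 1.79 mg/L.

1.79 mg/L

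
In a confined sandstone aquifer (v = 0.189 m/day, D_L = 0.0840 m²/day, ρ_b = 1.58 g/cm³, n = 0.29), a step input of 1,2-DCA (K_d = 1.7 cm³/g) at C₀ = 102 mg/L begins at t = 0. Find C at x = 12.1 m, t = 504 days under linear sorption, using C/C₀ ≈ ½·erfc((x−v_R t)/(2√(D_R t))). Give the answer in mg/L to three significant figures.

16.7 mg/L

Retardation factor R = 1 + ρ_b·K_d/n = 1 + 1.58 × 1.7/0.29 = 10.26.
Sorption retards both mechanisms: v_R = v/R = 0.01842 m/day, D_R = D/R = 0.008187 m²/day.
v_R·t = 0.01842 × 504 = 9.28368 m; 2√(D_R t) = 4.063 m; argument = (12.1 − 9.28368)/4.063 = 0.6932.
C = C₀ × ½·erfc(0.6932) = 102 × 0.1635 = 16.7 mg/L.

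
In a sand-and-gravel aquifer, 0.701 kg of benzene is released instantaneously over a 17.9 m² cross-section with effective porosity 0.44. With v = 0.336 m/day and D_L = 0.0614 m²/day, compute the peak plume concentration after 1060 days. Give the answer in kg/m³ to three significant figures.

The peak of an instantaneous 1D plume sits at x = vt; there the Gaussian factor is 1 and C_max = M/(n_e·A·√(4πDt)), where n_e·A is the pore area the mass is dissolved in.
√(4πDt) = √(4π × 0.0614 × 1060) = 28.60 m, so C_max = 0.701/(0.44 × 17.9 × 28.60) = 0.00311 kg/m³.

0.00311 kg/m³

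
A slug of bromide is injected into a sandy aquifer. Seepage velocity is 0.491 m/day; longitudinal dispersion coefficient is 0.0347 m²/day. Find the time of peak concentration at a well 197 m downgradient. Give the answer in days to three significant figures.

For the 1D instantaneous-source solution, setting ∂C/∂t = 0 at fixed x gives v²t² + 2Dt − x² = 0, so t = (√(D² + v²x²) − D)/v².
√(D² + v²x²) = √(0.0347² + 0.491² × 197²) = 96.73; v² = 0.241081.
t = (96.73 − 0.0347)/0.241081 = 401 days (vs. the pure-advection estimate x/v = 401 d).

401 days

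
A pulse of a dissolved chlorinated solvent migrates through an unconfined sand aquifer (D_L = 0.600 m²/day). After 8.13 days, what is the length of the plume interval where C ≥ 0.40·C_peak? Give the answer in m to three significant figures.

The plume is Gaussian with σ = √(2Dt) = √(2 × 0.600 × 8.13) = 3.123 m.
C/C_peak = exp(−Δx²/(2σ²)) = 0.40 ⇒ Δx = σ·√(−2 ln 0.40) = 3.123 × 1.354 = 4.229 m.
Width = 2Δx = 8.46 m.

8.46 m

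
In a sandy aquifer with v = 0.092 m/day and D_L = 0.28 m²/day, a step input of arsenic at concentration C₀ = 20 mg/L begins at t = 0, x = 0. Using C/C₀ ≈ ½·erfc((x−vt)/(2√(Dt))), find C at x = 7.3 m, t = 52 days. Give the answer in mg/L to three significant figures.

For a continuous step input, C/C₀ ≈ ½·erfc((x−vt)/(2√(Dt))).
vt = 0.092 × 52 = 4.784 m and 2√(Dt) = 2√(0.28 × 52) = 7.632 m.
Argument (x−vt)/(2√(Dt)) = (7.3 − 4.784)/7.632 = 0.3297; ½·erfc(0.3297) = 0.3205.
C = 20 × 0.3205 = 6.41 mg/L.

6.41 mg/L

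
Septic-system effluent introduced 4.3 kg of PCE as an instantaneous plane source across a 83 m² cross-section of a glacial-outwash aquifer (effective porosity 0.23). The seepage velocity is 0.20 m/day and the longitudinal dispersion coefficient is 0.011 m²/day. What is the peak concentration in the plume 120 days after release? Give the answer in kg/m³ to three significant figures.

The peak of an instantaneous 1D plume sits at x = vt; there the Gaussian factor is 1 and C_max = M/(n_e·A·√(4πDt)), where n_e·A is the pore area the mass is dissolved in.
√(4πDt) = √(4π × 0.011 × 120) = 4.073 m, so C_max = 4.3/(0.23 × 83 × 4.073) = 0.0553 kg/m³.

0.0553 kg/m³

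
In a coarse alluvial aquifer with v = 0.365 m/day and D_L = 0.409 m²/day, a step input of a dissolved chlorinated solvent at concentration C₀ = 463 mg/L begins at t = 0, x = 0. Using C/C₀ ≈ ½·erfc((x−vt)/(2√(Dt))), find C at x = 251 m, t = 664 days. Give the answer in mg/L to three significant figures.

165 mg/L

For a continuous step input, C/C₀ ≈ ½·erfc((x−vt)/(2√(Dt))).
vt = 0.365 × 664 = 242.36 m and 2√(Dt) = 2√(0.409 × 664) = 32.96 m.
Argument (x−vt)/(2√(Dt)) = (251 − 242.36)/32.96 = 0.2621; ½·erfc(0.2621) = 0.3554.
C = 463 × 0.3554 = 165 mg/L.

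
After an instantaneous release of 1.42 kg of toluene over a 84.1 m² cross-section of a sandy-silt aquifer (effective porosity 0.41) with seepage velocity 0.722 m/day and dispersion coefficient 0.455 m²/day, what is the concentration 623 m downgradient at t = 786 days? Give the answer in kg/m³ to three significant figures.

For an instantaneous plane source, C(x,t) = M/(n_e·A·√(4πDt)) · exp(−(x−vt)²/(4Dt)), with n_e·A the pore (flow) area.
Plume center vt = 0.722 × 786 = 567.492 m, so the well at 623 m is 55.508 m downgradient of the peak.
√(4πDt) = 67.04 m, giving peak height M/(n_e·A·√(4πDt)) = 1.42/(0.41 × 84.1 × 67.04) = 0.0006143 kg/m³.
(x−vt)²/(4Dt) = (55.508)²/(4 × 0.455 × 786) = 2.154; exp(−2.154) = 0.1160.
C = 0.0006143 × 0.1160 = 7.13e-05 kg/m³.

7.13e-05 kg/m³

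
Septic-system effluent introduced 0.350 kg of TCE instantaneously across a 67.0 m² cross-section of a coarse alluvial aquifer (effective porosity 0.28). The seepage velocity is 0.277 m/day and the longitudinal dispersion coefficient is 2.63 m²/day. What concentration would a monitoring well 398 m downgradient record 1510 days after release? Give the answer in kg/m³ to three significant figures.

8.14e-05 kg/m³

For an instantaneous plane source, C(x,t) = M/(n_e·A·√(4πDt)) · exp(−(x−vt)²/(4Dt)), with n_e·A the pore (flow) area.
Plume center vt = 0.277 × 1510 = 418.27 m, so the well at 398 m is 20.27 m upgradient of the peak.
√(4πDt) = 223.4 m, giving peak height M/(n_e·A·√(4πDt)) = 0.350/(0.28 × 67.0 × 223.4) = 8.351e-05 kg/m³.
(x−vt)²/(4Dt) = (-20.27)²/(4 × 2.63 × 1510) = 0.02587; exp(−0.02587) = 0.9745.
C = 8.351e-05 × 0.9745 = 8.14e-05 kg/m³.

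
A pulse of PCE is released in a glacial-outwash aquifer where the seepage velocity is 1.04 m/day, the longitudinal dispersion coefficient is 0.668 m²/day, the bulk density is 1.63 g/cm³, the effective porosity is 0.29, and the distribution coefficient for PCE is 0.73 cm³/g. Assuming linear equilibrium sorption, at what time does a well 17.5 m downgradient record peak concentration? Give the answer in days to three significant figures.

82.8 days

Retardation factor R = 1 + ρ_b·K_d/n = 1 + 1.63 × 0.73/0.29 = 5.103.
Sorption retards both mechanisms: v_R = v/R = 0.2038 m/day, D_R = D/R = 0.1309 m²/day.
Peak time from v_R²t² + 2D_R t − x² = 0: t = (√(D_R² + v_R²x²) − D_R)/v_R².
√(D_R² + v_R²x²) = √(0.1309² + 0.2038² × 17.5²) = 3.569; v_R² = 0.04153.
t = (3.569 − 0.1309)/0.04153 = 82.8 days.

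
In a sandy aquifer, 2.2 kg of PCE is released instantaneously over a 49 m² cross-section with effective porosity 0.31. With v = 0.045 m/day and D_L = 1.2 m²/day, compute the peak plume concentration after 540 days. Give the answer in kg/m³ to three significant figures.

0.00160 kg/m³

The peak of an instantaneous 1D plume sits at x = vt; there the Gaussian factor is 1 and C_max = M/(n_e·A·√(4πDt)), where n_e·A is the pore area the mass is dissolved in.
√(4πDt) = √(4π × 1.2 × 540) = 90.24 m, so C_max = 2.2/(0.31 × 49 × 90.24) = 0.00160 kg/m³.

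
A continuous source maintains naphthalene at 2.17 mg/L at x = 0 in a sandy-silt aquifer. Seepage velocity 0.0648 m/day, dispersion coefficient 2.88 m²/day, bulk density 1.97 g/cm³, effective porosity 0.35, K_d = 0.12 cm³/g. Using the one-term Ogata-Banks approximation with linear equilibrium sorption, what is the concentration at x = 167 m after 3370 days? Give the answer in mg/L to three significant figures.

Retardation factor R = 1 + ρ_b·K_d/n = 1 + 1.97 × 0.12/0.35 = 1.675.
Sorption retards both mechanisms: v_R = v/R = 0.03869 m/day, D_R = D/R = 1.719 m²/day.
v_R·t = 0.03869 × 3370 = 130.3853 m; 2√(D_R t) = 152.2 m; argument = (167 − 130.3853)/152.2 = 0.2406.
C = C₀ × ½·erfc(0.2406) = 2.17 × 0.3668 = 0.796 mg/L.

0.796 mg/L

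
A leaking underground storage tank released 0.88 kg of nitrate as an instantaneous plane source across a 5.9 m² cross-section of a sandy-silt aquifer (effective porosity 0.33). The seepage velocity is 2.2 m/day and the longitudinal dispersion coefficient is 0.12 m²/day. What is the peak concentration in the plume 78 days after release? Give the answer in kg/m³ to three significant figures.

0.0417 kg/m³

The peak of an instantaneous 1D plume sits at x = vt; there the Gaussian factor is 1 and C_max = M/(n_e·A·√(4πDt)), where n_e·A is the pore area the mass is dissolved in.
√(4πDt) = √(4π × 0.12 × 78) = 10.85 m, so C_max = 0.88/(0.33 × 5.9 × 10.85) = 0.0417 kg/m³.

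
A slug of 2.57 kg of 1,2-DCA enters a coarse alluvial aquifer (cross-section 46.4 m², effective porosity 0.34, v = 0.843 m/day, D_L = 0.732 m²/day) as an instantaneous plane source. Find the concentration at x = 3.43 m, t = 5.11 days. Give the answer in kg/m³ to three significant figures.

For an instantaneous plane source, C(x,t) = M/(n_e·A·√(4πDt)) · exp(−(x−vt)²/(4Dt)), with n_e·A the pore (flow) area.
Plume center vt = 0.843 × 5.11 = 4.30773 m, so the well at 3.43 m is 0.87773 m upgradient of the peak.
√(4πDt) = 6.856 m, giving peak height M/(n_e·A·√(4πDt)) = 2.57/(0.34 × 46.4 × 6.856) = 0.02376 kg/m³.
(x−vt)²/(4Dt) = (-0.87773)²/(4 × 0.732 × 5.11) = 0.05149; exp(−0.05149) = 0.9498.
C = 0.02376 × 0.9498 = 0.0226 kg/m³.

0.0226 kg/m³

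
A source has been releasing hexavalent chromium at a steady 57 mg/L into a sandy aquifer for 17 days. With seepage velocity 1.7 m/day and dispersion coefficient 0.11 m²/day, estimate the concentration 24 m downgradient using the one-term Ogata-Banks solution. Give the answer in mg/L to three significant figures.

56.7 mg/L

For a continuous step input, C/C₀ ≈ ½·erfc((x−vt)/(2√(Dt))).
vt = 1.7 × 17 = 28.9 m and 2√(Dt) = 2√(0.11 × 17) = 2.735 m.
Argument (x−vt)/(2√(Dt)) = (24 − 28.9)/2.735 = -1.792; ½·erfc(-1.792) = 0.9944.
C = 57 × 0.9944 = 56.7 mg/L.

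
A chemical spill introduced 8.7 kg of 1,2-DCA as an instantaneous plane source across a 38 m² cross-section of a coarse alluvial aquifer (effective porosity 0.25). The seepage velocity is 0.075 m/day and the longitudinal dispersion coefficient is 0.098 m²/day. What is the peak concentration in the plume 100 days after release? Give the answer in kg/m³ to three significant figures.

0.0825 kg/m³

The peak of an instantaneous 1D plume sits at x = vt; there the Gaussian factor is 1 and C_max = M/(n_e·A·√(4πDt)), where n_e·A is the pore area the mass is dissolved in.
√(4πDt) = √(4π × 0.098 × 100) = 11.10 m, so C_max = 8.7/(0.25 × 38 × 11.10) = 0.0825 kg/m³.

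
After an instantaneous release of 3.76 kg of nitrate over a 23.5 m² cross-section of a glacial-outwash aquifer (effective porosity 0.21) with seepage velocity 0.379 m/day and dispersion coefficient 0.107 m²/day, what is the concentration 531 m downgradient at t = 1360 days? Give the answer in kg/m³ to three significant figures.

For an instantaneous plane source, C(x,t) = M/(n_e·A·√(4πDt)) · exp(−(x−vt)²/(4Dt)), with n_e·A the pore (flow) area.
Plume center vt = 0.379 × 1360 = 515.44 m, so the well at 531 m is 15.56 m downgradient of the peak.
√(4πDt) = 42.76 m, giving peak height M/(n_e·A·√(4πDt)) = 3.76/(0.21 × 23.5 × 42.76) = 0.01782 kg/m³.
(x−vt)²/(4Dt) = (15.56)²/(4 × 0.107 × 1360) = 0.4159; exp(−0.4159) = 0.6597.
C = 0.01782 × 0.6597 = 0.0118 kg/m³.

0.0118 kg/m³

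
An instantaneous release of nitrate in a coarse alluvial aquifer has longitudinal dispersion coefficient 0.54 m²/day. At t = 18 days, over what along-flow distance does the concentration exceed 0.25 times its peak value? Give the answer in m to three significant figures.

The plume is Gaussian with σ = √(2Dt) = √(2 × 0.54 × 18) = 4.409 m.
C/C_peak = exp(−Δx²/(2σ²)) = 0.25 ⇒ Δx = σ·√(−2 ln 0.25) = 4.409 × 1.665 = 7.341 m.
Width = 2Δx = 14.7 m.

14.7 m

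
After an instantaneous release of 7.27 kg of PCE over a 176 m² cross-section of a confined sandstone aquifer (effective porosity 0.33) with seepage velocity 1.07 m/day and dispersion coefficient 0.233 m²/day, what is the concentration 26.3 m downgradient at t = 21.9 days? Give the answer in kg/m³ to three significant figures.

0.0104 kg/m³

For an instantaneous plane source, C(x,t) = M/(n_e·A·√(4πDt)) · exp(−(x−vt)²/(4Dt)), with n_e·A the pore (flow) area.
Plume center vt = 1.07 × 21.9 = 23.433 m, so the well at 26.3 m is 2.867 m downgradient of the peak.
√(4πDt) = 8.008 m, giving peak height M/(n_e·A·√(4πDt)) = 7.27/(0.33 × 176 × 8.008) = 0.01563 kg/m³.
(x−vt)²/(4Dt) = (2.867)²/(4 × 0.233 × 21.9) = 0.4027; exp(−0.4027) = 0.6685.
C = 0.01563 × 0.6685 = 0.0104 kg/m³.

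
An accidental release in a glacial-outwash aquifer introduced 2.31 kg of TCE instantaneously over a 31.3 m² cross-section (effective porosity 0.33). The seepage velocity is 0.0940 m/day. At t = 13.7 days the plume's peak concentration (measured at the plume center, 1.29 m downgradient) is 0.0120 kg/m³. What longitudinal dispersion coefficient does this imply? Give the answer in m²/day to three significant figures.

2.02 m²/day

At the plume center C_max = M/(n_e·A·√(4πDt)), so D = M²/(4πt·(n_e·A·C_max)²).
n_e·A·C_max = 0.33 × 31.3 × 0.0120 = 0.1239 kg/m.
D = 2.31²/(4π × 13.7 × 0.1239²) = 2.02 m²/day.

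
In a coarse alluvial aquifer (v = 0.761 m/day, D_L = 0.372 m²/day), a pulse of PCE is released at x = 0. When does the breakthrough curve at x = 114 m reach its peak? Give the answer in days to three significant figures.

149 days

For the 1D instantaneous-source solution, setting ∂C/∂t = 0 at fixed x gives v²t² + 2Dt − x² = 0, so t = (√(D² + v²x²) − D)/v².
√(D² + v²x²) = √(0.372² + 0.761² × 114²) = 86.75; v² = 0.579121.
t = (86.75 − 0.372)/0.579121 = 149 days (vs. the pure-advection estimate x/v = 150 d).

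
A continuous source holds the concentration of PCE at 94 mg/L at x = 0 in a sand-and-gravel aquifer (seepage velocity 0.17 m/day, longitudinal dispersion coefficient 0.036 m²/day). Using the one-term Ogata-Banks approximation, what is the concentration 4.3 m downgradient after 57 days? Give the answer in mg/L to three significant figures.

93.6 mg/L

For a continuous step input, C/C₀ ≈ ½·erfc((x−vt)/(2√(Dt))).
vt = 0.17 × 57 = 9.69 m and 2√(Dt) = 2√(0.036 × 57) = 2.865 m.
Argument (x−vt)/(2√(Dt)) = (4.3 − 9.69)/2.865 = -1.881; ½·erfc(-1.881) = 0.9961.
C = 94 × 0.9961 = 93.6 mg/L.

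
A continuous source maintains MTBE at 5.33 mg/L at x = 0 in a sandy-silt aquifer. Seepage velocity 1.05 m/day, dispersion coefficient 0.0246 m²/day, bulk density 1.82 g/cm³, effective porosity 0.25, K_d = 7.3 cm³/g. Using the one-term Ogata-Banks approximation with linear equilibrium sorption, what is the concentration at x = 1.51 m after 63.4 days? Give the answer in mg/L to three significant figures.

Retardation factor R = 1 + ρ_b·K_d/n = 1 + 1.82 × 7.3/0.25 = 54.14.
Sorption retards both mechanisms: v_R = v/R = 0.01939 m/day, D_R = D/R = 0.0004544 m²/day.
v_R·t = 0.01939 × 63.4 = 1.229326 m; 2√(D_R t) = 0.3395 m; argument = (1.51 − 1.229326)/0.3395 = 0.8267.
C = C₀ × ½·erfc(0.8267) = 5.33 × 0.1212 = 0.646 mg/L.

0.646 mg/L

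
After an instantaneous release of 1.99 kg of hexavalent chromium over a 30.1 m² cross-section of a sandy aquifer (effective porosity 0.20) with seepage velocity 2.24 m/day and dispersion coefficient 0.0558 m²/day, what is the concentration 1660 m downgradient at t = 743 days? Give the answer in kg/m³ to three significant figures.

For an instantaneous plane source, C(x,t) = M/(n_e·A·√(4πDt)) · exp(−(x−vt)²/(4Dt)), with n_e·A the pore (flow) area.
Plume center vt = 2.24 × 743 = 1664.32 m, so the well at 1660 m is 4.32 m upgradient of the peak.
√(4πDt) = 22.83 m, giving peak height M/(n_e·A·√(4πDt)) = 1.99/(0.20 × 30.1 × 22.83) = 0.01448 kg/m³.
(x−vt)²/(4Dt) = (-4.32)²/(4 × 0.0558 × 743) = 0.1125; exp(−0.1125) = 0.8936.
C = 0.01448 × 0.8936 = 0.0129 kg/m³.

0.0129 kg/m³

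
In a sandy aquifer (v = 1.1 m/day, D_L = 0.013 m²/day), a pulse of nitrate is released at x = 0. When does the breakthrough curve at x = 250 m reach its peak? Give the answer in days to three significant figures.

227 days

For the 1D instantaneous-source solution, setting ∂C/∂t = 0 at fixed x gives v²t² + 2Dt − x² = 0, so t = (√(D² + v²x²) − D)/v².
√(D² + v²x²) = √(0.013² + 1.1² × 250²) = 275.0; v² = 1.21.
t = (275.0 − 0.013)/1.21 = 227 days (vs. the pure-advection estimate x/v = 227 d).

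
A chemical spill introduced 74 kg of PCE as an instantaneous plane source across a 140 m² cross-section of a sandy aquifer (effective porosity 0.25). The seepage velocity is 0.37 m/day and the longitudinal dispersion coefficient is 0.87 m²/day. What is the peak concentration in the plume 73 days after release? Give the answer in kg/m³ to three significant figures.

The peak of an instantaneous 1D plume sits at x = vt; there the Gaussian factor is 1 and C_max = M/(n_e·A·√(4πDt)), where n_e·A is the pore area the mass is dissolved in.
√(4πDt) = √(4π × 0.87 × 73) = 28.25 m, so C_max = 74/(0.25 × 140 × 28.25) = 0.0748 kg/m³.

0.0748 kg/m³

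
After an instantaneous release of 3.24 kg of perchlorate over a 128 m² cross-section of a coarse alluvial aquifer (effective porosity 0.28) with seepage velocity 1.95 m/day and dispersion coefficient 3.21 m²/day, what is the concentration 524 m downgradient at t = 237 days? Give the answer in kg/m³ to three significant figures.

0.000263 kg/m³

For an instantaneous plane source, C(x,t) = M/(n_e·A·√(4πDt)) · exp(−(x−vt)²/(4Dt)), with n_e·A the pore (flow) area.
Plume center vt = 1.95 × 237 = 462.15 m, so the well at 524 m is 61.85 m downgradient of the peak.
√(4πDt) = 97.78 m, giving peak height M/(n_e·A·√(4πDt)) = 3.24/(0.28 × 128 × 97.78) = 0.0009245 kg/m³.
(x−vt)²/(4Dt) = (61.85)²/(4 × 3.21 × 237) = 1.257; exp(−1.257) = 0.2845.
C = 0.0009245 × 0.2845 = 0.000263 kg/m³.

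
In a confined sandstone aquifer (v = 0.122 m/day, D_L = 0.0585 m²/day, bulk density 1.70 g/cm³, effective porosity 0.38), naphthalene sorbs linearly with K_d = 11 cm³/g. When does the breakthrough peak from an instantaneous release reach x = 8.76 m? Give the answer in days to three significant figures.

Retardation factor R = 1 + ρ_b·K_d/n = 1 + 1.70 × 11/0.38 = 50.21.
Sorption retards both mechanisms: v_R = v/R = 0.002430 m/day, D_R = D/R = 0.001165 m²/day.
Peak time from v_R²t² + 2D_R t − x² = 0: t = (√(D_R² + v_R²x²) − D_R)/v_R².
√(D_R² + v_R²x²) = √(0.001165² + 0.002430² × 8.76²) = 0.02132; v_R² = 5.905e-06.
t = (0.02132 − 0.001165)/5.905e-06 = 3410 days.

3410 days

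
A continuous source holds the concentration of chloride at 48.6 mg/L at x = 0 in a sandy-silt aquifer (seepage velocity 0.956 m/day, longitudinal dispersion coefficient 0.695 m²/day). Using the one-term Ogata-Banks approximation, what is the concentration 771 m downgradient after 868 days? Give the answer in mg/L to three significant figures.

For a continuous step input, C/C₀ ≈ ½·erfc((x−vt)/(2√(Dt))).
vt = 0.956 × 868 = 829.808 m and 2√(Dt) = 2√(0.695 × 868) = 49.12 m.
Argument (x−vt)/(2√(Dt)) = (771 − 829.808)/49.12 = -1.197; ½·erfc(-1.197) = 0.9548.
C = 48.6 × 0.9548 = 46.4 mg/L.

46.4 mg/L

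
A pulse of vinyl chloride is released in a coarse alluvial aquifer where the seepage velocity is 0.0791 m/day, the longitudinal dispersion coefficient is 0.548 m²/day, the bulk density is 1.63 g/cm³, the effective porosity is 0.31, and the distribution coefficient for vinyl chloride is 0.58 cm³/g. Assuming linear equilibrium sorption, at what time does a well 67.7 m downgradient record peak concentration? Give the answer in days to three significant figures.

Retardation factor R = 1 + ρ_b·K_d/n = 1 + 1.63 × 0.58/0.31 = 4.050.
Sorption retards both mechanisms: v_R = v/R = 0.01953 m/day, D_R = D/R = 0.1353 m²/day.
Peak time from v_R²t² + 2D_R t − x² = 0: t = (√(D_R² + v_R²x²) − D_R)/v_R².
√(D_R² + v_R²x²) = √(0.1353² + 0.01953² × 67.7²) = 1.329; v_R² = 0.0003814.
t = (1.329 − 0.1353)/0.0003814 = 3130 days.

3130 days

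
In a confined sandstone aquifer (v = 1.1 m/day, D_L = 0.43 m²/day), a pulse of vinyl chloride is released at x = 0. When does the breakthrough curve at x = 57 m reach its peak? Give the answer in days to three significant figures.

51.5 days

For the 1D instantaneous-source solution, setting ∂C/∂t = 0 at fixed x gives v²t² + 2Dt − x² = 0, so t = (√(D² + v²x²) − D)/v².
√(D² + v²x²) = √(0.43² + 1.1² × 57²) = 62.70; v² = 1.21.
t = (62.70 − 0.43)/1.21 = 51.5 days (vs. the pure-advection estimate x/v = 51.8 d).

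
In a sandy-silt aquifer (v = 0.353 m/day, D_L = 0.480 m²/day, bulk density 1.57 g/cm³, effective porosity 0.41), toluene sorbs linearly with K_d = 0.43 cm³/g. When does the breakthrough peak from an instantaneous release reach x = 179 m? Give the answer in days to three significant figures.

1330 days

Retardation factor R = 1 + ρ_b·K_d/n = 1 + 1.57 × 0.43/0.41 = 2.647.
Sorption retards both mechanisms: v_R = v/R = 0.1334 m/day, D_R = D/R = 0.1813 m²/day.
Peak time from v_R²t² + 2D_R t − x² = 0: t = (√(D_R² + v_R²x²) − D_R)/v_R².
√(D_R² + v_R²x²) = √(0.1813² + 0.1334² × 179²) = 23.88; v_R² = 0.01780.
t = (23.88 − 0.1813)/0.01780 = 1330 days.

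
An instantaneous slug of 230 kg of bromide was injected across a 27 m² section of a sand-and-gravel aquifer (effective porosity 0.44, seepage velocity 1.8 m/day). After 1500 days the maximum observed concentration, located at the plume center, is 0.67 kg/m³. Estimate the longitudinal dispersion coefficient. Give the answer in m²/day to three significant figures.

0.0443 m²/day

At the plume center C_max = M/(n_e·A·√(4πDt)), so D = M²/(4πt·(n_e·A·C_max)²).
n_e·A·C_max = 0.44 × 27 × 0.67 = 7.960 kg/m.
D = 230²/(4π × 1500 × 7.960²) = 0.0443 m²/day.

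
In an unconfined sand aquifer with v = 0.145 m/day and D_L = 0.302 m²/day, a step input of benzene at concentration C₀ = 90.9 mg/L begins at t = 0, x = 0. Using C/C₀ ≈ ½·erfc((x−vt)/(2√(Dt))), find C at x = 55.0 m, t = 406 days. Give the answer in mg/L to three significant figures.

54.3 mg/L

For a continuous step input, C/C₀ ≈ ½·erfc((x−vt)/(2√(Dt))).
vt = 0.145 × 406 = 58.87 m and 2√(Dt) = 2√(0.302 × 406) = 22.15 m.
Argument (x−vt)/(2√(Dt)) = (55.0 − 58.87)/22.15 = -0.1747; ½·erfc(-0.1747) = 0.5976.
C = 90.9 × 0.5976 = 54.3 mg/L.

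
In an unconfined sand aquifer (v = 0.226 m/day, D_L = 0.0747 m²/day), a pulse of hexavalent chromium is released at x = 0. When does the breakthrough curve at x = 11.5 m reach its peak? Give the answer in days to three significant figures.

For the 1D instantaneous-source solution, setting ∂C/∂t = 0 at fixed x gives v²t² + 2Dt − x² = 0, so t = (√(D² + v²x²) − D)/v².
√(D² + v²x²) = √(0.0747² + 0.226² × 11.5²) = 2.600; v² = 0.051076.
t = (2.600 − 0.0747)/0.051076 = 49.4 days (vs. the pure-advection estimate x/v = 50.9 d).

49.4 days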